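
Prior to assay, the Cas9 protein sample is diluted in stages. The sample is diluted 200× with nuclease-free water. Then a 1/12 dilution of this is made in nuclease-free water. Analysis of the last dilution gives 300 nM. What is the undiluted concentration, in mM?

0.720 mM

Overall dilution factor = 200 × 12 = 2400.
Original = 300 nM × 2400 = 7.20 × 10⁵ nM = 0.720 mM.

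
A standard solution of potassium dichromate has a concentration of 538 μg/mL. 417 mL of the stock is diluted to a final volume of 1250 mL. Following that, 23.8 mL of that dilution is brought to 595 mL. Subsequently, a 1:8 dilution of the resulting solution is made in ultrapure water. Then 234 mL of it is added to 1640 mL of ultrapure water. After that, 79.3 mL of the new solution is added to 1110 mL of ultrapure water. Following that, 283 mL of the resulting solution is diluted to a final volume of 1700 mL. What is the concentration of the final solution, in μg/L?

1.24 μg/L

Overall dilution factor = 2.998 × 25 × 8 × 8.009 × 15.00 × 6.007 = 4.33 × 10⁵.
538 μg/mL / 4.33 × 10⁵ = 1.24 × 10⁻³ μg/mL = 1.24 μg/L.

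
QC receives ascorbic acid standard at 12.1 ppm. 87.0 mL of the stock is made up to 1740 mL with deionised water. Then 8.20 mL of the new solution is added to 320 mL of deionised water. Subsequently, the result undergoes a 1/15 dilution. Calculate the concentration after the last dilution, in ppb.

Overall dilution factor = 20 × 40.02 × 15 = 1.20 × 10⁴.
12.1 ppm / 1.20 × 10⁴ = 1.01 × 10⁻³ ppm = 1.01 ppb.

1.01 ppb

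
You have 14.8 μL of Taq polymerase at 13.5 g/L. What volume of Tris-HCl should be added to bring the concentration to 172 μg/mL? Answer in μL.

1150 μL

172 μg/mL = 0.172 g/L.
V₂ = C₁V₁/C₂ = 13.5 × 14.8 / 0.172 = 1162 μL.
Diluent to add = V₂ − V₁ = 1162 − 14.8 = 1150 μL.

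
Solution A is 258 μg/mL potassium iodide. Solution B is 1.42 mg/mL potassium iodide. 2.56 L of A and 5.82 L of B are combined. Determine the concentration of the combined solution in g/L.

C_B = 1.42 mg/mL = 1420 μg/mL.
C_mix = (C_A·V_A + C_B·V_B)/(V_A + V_B) = (258×2.56 + 1420×5.82) / 8.380 = 1065 μg/mL = 1.07 g/L.

1.07 g/L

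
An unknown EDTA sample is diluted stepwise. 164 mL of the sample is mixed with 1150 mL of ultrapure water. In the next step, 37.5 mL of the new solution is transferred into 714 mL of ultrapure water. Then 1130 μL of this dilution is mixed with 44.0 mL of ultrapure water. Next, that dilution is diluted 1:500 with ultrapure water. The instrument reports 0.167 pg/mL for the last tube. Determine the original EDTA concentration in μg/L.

Overall dilution factor = 8.012 × 20.04 × 39.94 × 500 = 3.21 × 10⁶.
Original = 0.167 pg/mL × 3.21 × 10⁶ = 5.35 × 10⁵ pg/mL = 535 μg/L.

535 μg/L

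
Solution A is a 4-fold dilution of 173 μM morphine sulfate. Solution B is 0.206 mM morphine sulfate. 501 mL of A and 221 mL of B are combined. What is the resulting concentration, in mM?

C_A = 173 μM / 4 = 43.2 μM.
C_B = 0.206 mM = 206 μM.
C_mix = (C_A·V_A + C_B·V_B)/(V_A + V_B) = (43.2×501 + 206×221) / 722.0 = 93.1 μM = 0.0931 mM.

0.0931 mM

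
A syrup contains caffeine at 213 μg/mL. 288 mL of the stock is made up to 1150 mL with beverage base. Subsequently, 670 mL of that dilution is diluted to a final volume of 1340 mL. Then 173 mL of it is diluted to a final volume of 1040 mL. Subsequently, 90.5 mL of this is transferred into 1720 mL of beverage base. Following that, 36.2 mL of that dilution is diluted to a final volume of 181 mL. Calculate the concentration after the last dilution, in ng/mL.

Overall dilution factor = 3.993 × 2 × 6.012 × 20.01 × 5 = 4802.
213 μg/mL / 4802 = 0.0444 μg/mL = 44.4 ng/mL.

44.4 ng/mL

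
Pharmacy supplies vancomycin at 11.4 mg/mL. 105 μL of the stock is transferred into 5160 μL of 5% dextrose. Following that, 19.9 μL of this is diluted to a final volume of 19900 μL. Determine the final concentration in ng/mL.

227 ng/mL

Overall dilution factor = 50.14 × 1000 = 5.01 × 10⁴.
11.4 mg/mL / 5.01 × 10⁴ = 2.27 × 10⁻⁴ mg/mL = 227 ng/mL.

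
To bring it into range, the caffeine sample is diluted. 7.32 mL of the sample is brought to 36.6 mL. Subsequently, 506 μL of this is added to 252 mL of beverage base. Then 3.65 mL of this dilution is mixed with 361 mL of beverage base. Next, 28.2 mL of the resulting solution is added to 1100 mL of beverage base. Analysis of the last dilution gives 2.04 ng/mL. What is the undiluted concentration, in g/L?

Overall dilution factor = 5 × 499.0 × 99.90 × 40.01 = 9.97 × 10⁶.
Original = 2.04 ng/mL × 9.97 × 10⁶ = 2.03 × 10⁷ ng/mL = 20.3 g/L.

20.3 g/L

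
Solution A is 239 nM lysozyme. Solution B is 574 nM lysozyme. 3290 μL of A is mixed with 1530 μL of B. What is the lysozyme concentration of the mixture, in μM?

0.345 μM

C_mix = (C_A·V_A + C_B·V_B)/(V_A + V_B) = (239×3290 + 574×1530) / 4820 = 345 nM = 0.345 μM.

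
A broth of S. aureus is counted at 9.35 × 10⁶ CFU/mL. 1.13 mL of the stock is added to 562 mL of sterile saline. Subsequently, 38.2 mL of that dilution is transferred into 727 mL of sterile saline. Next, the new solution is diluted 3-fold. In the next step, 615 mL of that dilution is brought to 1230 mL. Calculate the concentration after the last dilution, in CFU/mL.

156 CFU/mL

Overall dilution factor = 498.3 × 20.03 × 3 × 2 = 5.99 × 10⁴.
9.35 × 10⁶ CFU/mL / 5.99 × 10⁴ = 156 CFU/mL.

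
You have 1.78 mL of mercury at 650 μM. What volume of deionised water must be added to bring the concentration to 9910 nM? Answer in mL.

9910 nM = 9.91 μM.
V₂ = C₁V₁/C₂ = 650 × 1.78 / 9.91 = 117 mL.
Diluent to add = V₂ − V₁ = 117 − 1.78 = 115 mL.

115 mL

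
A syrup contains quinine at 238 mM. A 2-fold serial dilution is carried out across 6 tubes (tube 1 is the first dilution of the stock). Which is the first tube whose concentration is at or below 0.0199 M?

tube 4

Tube n has concentration 238 mM / 2ⁿ.
Need 2ⁿ ≥ 238 mM / 0.0199 M = 12.0, so n ≥ 3.58.
First such tube: n = 4.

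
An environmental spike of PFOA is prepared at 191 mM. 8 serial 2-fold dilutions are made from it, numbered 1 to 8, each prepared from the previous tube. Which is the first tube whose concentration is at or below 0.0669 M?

tube 2

Tube n has concentration 191 mM / 2ⁿ.
Need 2ⁿ ≥ 191 mM / 0.0669 M = 2.86, so n ≥ 1.51.
First such tube: n = 2.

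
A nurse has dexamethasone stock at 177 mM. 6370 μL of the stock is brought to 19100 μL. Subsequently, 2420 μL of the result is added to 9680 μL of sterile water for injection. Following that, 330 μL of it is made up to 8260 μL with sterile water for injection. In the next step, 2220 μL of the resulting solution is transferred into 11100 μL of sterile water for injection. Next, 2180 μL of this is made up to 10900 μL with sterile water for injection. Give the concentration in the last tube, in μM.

Overall dilution factor = 2.998 × 5 × 25.03 × 6 × 5 = 1.13 × 10⁴.
177 mM / 1.13 × 10⁴ = 0.0157 mM = 15.7 μM.

15.7 μM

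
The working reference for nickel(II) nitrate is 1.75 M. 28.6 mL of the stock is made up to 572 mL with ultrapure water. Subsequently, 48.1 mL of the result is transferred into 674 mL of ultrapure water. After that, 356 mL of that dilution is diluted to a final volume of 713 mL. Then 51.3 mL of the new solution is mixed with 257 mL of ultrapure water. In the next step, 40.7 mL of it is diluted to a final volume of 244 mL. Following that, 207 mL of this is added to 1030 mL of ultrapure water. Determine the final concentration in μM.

Overall dilution factor = 20 × 15.01 × 2.003 × 6.010 × 5.995 × 5.976 = 1.29 × 10⁵.
1.75 M / 1.29 × 10⁵ = 1.35 × 10⁻⁵ M = 13.5 μM.

13.5 μM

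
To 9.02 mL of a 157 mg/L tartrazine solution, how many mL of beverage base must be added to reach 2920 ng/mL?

476 mL

2920 ng/mL = 2.92 mg/L.
V₂ = C₁V₁/C₂ = 157 × 9.02 / 2.92 = 485 mL.
Diluent to add = V₂ − V₁ = 485 − 9.02 = 476 mL.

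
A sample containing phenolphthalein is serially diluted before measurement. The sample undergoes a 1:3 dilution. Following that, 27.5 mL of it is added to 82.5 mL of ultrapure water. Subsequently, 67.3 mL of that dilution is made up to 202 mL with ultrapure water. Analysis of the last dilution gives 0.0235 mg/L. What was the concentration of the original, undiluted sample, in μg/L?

Overall dilution factor = 3 × 4 × 3.001 = 36.0.
Original = 0.0235 mg/L × 36.0 = 0.846 mg/L = 846 μg/L.

846 μg/L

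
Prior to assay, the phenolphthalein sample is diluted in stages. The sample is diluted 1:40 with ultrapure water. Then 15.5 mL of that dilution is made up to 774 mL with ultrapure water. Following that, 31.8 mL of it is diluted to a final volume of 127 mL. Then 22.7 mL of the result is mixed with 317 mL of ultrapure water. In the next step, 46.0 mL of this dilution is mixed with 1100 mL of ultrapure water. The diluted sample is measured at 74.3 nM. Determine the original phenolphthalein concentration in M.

0.221 M

Overall dilution factor = 40 × 49.94 × 3.994 × 14.96 × 24.91 = 2.97 × 10⁶.
Original = 74.3 nM × 2.97 × 10⁶ = 2.21 × 10⁸ nM = 0.221 M.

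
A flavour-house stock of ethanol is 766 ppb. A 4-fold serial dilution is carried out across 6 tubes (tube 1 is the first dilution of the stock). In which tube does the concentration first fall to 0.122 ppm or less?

Tube n has concentration 766 ppb / 4ⁿ.
Need 4ⁿ ≥ 766 ppb / 0.122 ppm = 6.28, so n ≥ 1.33.
First such tube: n = 2.

tube 2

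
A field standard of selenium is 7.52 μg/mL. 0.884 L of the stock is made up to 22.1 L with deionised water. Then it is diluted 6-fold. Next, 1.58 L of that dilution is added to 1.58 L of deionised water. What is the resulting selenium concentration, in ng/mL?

25.1 ng/mL

Overall dilution factor = 25 × 6 × 2 = 300.
7.52 μg/mL / 300 = 0.0251 μg/mL = 25.1 ng/mL.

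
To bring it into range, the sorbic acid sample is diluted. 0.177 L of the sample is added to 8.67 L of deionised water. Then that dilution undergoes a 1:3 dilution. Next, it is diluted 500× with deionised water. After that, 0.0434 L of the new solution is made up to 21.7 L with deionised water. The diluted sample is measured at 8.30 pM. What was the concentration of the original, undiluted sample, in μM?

311 μM

Overall dilution factor = 49.98 × 3 × 500 × 500 = 3.75 × 10⁷.
Original = 8.30 pM × 3.75 × 10⁷ = 3.11 × 10⁸ pM = 311 μM.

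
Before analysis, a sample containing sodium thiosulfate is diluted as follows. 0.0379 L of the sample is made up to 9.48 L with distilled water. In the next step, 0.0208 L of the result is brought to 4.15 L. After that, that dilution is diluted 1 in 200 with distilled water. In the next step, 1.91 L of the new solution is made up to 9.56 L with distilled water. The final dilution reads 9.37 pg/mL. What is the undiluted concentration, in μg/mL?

Overall dilution factor = 250.1 × 199.5 × 200 × 5.005 = 5.00 × 10⁷.
Original = 9.37 pg/mL × 5.00 × 10⁷ = 4.68 × 10⁸ pg/mL = 468 μg/mL.

468 μg/mL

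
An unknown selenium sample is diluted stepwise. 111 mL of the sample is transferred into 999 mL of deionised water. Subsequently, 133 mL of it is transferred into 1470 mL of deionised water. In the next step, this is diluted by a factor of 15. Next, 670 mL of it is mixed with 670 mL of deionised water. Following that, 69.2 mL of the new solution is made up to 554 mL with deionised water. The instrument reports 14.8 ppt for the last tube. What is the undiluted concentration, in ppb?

428 ppb

Overall dilution factor = 10 × 12.05 × 15 × 2 × 8.006 = 2.89 × 10⁴.
Original = 14.8 ppt × 2.89 × 10⁴ = 4.28 × 10⁵ ppt = 428 ppb.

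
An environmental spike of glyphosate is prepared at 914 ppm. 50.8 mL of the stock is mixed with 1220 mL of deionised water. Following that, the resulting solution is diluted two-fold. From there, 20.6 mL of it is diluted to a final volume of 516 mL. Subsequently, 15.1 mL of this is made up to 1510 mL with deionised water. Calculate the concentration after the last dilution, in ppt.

Overall dilution factor = 25.02 × 2 × 25.05 × 100 = 1.25 × 10⁵.
914 ppm / 1.25 × 10⁵ = 7.29 × 10⁻³ ppm = 7290 ppt.

7290 ppt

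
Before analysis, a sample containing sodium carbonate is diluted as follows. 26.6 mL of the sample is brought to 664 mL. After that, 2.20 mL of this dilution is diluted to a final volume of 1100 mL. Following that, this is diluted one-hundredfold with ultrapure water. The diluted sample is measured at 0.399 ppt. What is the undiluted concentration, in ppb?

Overall dilution factor = 24.96 × 500 × 100 = 1.25 × 10⁶.
Original = 0.399 ppt × 1.25 × 10⁶ = 4.98 × 10⁵ ppt = 498 ppb.

498 ppb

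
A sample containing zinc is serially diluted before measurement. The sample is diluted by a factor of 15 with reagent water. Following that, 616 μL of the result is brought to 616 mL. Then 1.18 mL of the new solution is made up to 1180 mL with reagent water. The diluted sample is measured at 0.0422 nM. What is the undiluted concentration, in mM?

0.633 mM

Overall dilution factor = 15 × 1000 × 1000 = 1.50 × 10⁷.
Original = 0.0422 nM × 1.50 × 10⁷ = 6.33 × 10⁵ nM = 0.633 mM.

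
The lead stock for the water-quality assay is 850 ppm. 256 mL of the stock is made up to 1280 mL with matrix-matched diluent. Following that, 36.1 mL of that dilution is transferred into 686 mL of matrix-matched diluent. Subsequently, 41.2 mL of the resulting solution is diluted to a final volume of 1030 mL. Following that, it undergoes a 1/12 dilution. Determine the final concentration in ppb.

Overall dilution factor = 5 × 20.00 × 25 × 12 = 3.00 × 10⁴.
850 ppm / 3.00 × 10⁴ = 0.0283 ppm = 28.3 ppb.

28.3 ppb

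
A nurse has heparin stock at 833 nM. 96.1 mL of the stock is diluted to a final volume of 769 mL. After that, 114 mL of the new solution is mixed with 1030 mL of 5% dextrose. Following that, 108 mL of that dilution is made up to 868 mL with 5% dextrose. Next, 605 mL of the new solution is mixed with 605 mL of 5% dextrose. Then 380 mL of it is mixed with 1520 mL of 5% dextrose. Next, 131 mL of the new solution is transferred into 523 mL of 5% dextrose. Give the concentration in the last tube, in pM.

25.9 pM

Overall dilution factor = 8.002 × 10.04 × 8.037 × 2 × 5 × 4.992 = 3.22 × 10⁴.
833 nM / 3.22 × 10⁴ = 0.0259 nM = 25.9 pM.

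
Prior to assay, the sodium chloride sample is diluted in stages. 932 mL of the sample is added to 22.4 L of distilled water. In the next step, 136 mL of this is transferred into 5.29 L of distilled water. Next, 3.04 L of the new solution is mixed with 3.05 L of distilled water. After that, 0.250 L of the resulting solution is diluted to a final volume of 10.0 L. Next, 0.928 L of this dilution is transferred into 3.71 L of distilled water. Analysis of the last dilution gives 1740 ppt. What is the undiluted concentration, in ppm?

Overall dilution factor = 25.03 × 39.90 × 2.003 × 40 × 4.998 = 4.00 × 10⁵.
Original = 1740 ppt × 4.00 × 10⁵ = 6.96 × 10⁸ ppt = 696 ppm.

696 ppm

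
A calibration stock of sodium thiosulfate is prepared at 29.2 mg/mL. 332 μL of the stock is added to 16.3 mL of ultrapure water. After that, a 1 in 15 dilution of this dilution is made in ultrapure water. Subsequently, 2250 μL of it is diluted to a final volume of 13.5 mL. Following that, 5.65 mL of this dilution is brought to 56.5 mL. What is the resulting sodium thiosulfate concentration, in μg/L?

Overall dilution factor = 50.10 × 15 × 6 × 10 = 4.51 × 10⁴.
29.2 mg/mL / 4.51 × 10⁴ = 6.48 × 10⁻⁴ mg/mL = 648 μg/L.

648 μg/L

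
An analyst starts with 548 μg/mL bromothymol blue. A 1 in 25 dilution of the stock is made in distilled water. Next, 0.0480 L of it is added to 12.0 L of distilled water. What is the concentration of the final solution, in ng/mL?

87.3 ng/mL

Overall dilution factor = 25 × 251 = 6275.
548 μg/mL / 6275 = 0.0873 μg/mL = 87.3 ng/mL.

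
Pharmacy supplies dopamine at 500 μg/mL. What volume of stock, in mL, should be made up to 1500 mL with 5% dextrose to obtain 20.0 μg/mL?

V₁ = C₂V₂/C₁ = 20.0 × 1500 / 500 = 60.0 mL.

60.0 mL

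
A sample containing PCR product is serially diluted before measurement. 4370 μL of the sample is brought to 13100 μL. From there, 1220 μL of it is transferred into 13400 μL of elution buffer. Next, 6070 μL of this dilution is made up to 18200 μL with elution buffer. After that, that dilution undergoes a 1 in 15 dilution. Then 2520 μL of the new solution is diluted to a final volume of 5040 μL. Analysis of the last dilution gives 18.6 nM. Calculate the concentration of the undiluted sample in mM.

0.0601 mM

Overall dilution factor = 2.998 × 11.98 × 2.998 × 15 × 2 = 3231.
Original = 18.6 nM × 3231 = 6.01 × 10⁴ nM = 0.0601 mM.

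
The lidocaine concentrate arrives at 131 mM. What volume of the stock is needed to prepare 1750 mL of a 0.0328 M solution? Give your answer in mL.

438 mL

0.0328 M = 32.8 mM.
V₁ = C₂V₂/C₁ = 32.8 × 1750 / 131 = 438 mL.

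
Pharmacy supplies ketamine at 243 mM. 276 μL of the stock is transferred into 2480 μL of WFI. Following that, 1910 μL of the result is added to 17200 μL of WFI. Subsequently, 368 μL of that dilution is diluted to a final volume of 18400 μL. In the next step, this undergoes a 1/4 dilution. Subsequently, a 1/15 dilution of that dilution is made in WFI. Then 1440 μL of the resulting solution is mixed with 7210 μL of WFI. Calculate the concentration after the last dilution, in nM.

135 nM

Overall dilution factor = 9.986 × 10.01 × 50 × 4 × 15 × 6.007 = 1.80 × 10⁶.
243 mM / 1.80 × 10⁶ = 1.35 × 10⁻⁴ mM = 135 nM.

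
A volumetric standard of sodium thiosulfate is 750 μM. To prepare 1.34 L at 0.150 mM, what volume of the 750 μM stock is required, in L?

0.150 mM = 150 μM.
V₁ = C₂V₂/C₁ = 150 × 1.34 / 750 = 0.268 L.

0.268 L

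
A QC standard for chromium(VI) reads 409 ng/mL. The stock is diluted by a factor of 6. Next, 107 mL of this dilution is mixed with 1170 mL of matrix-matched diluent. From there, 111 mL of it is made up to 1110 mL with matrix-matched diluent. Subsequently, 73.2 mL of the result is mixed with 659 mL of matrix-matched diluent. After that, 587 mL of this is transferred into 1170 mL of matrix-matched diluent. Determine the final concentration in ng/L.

19.1 ng/L

Overall dilution factor = 6 × 11.93 × 10 × 10.00 × 2.993 = 2.14 × 10⁴.
409 ng/mL / 2.14 × 10⁴ = 0.0191 ng/mL = 19.1 ng/L.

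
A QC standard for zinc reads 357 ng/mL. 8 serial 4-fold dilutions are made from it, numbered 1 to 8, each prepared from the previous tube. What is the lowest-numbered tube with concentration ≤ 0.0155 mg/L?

tube 3

Tube n has concentration 357 ng/mL / 4ⁿ.
Need 4ⁿ ≥ 357 ng/mL / 0.0155 mg/L = 23.0, so n ≥ 2.26.
First such tube: n = 3.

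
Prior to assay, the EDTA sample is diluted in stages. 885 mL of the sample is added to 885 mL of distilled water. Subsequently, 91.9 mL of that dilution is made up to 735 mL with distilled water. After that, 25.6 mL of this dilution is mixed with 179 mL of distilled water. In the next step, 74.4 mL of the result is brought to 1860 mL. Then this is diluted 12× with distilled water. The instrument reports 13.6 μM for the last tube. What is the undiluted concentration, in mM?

Overall dilution factor = 2 × 7.998 × 7.992 × 25 × 12 = 3.84 × 10⁴.
Original = 13.6 μM × 3.84 × 10⁴ = 5.22 × 10⁵ μM = 522 mM.

522 mM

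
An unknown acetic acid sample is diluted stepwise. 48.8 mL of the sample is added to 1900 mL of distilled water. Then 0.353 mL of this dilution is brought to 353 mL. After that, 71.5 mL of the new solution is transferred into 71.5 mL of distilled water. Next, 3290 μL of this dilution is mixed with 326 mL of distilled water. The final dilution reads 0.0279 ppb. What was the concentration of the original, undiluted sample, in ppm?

223 ppm

Overall dilution factor = 39.93 × 1000 × 2 × 100.1 = 7.99 × 10⁶.
Original = 0.0279 ppb × 7.99 × 10⁶ = 2.23 × 10⁵ ppb = 223 ppm.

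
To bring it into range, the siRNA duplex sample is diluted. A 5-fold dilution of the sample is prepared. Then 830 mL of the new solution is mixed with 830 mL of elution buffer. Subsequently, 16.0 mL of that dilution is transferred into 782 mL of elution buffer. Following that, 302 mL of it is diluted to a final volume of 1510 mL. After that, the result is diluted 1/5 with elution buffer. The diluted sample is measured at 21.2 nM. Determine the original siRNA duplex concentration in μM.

Overall dilution factor = 5 × 2 × 49.88 × 5 × 5 = 1.25 × 10⁴.
Original = 21.2 nM × 1.25 × 10⁴ = 2.64 × 10⁵ nM = 264 μM.

264 μM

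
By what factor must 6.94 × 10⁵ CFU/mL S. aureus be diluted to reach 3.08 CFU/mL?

Factor = C₀/C_target = 6.94 × 10⁵ CFU/mL / 3.08 CFU/mL = 2.25 × 10⁵.

2.25 × 10⁵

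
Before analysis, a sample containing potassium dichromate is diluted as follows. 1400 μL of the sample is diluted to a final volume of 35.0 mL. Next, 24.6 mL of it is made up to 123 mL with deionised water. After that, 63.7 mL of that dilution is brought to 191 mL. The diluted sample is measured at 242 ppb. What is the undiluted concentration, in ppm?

Overall dilution factor = 25 × 5 × 2.998 = 375.
Original = 242 ppb × 375 = 9.07 × 10⁴ ppb = 90.7 ppm.

90.7 ppm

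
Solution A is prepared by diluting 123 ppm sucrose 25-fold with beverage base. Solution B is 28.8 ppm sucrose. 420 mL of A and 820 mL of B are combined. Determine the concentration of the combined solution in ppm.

C_A = 123 ppm / 25 = 4.92 ppm.
C_mix = (C_A·V_A + C_B·V_B)/(V_A + V_B) = (4.92×420 + 28.8×820) / 1240 = 20.7 ppm.

20.7 ppm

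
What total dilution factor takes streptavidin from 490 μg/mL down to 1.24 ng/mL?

Factor = C₀/C_target = 490 μg/mL / 1.24 ng/mL = 3.95 × 10⁵.

3.95 × 10⁵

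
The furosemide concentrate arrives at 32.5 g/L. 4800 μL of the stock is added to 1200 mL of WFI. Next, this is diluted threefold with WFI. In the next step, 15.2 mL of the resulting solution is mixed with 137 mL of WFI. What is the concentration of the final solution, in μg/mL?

4.31 μg/mL

Overall dilution factor = 251 × 3 × 10.01 = 7540.
32.5 g/L / 7540 = 4.31 × 10⁻³ g/L = 4.31 μg/mL.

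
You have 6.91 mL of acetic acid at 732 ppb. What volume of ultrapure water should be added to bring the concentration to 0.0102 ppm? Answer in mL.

489 mL

0.0102 ppm = 10.2 ppb.
V₂ = C₁V₁/C₂ = 732 × 6.91 / 10.2 = 496 mL.
Diluent to add = V₂ − V₁ = 496 − 6.91 = 489 mL.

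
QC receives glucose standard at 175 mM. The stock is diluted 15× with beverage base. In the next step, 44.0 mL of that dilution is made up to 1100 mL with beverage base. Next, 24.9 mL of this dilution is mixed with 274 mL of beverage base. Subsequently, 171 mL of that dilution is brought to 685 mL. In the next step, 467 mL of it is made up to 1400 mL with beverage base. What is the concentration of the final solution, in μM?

3.24 μM

Overall dilution factor = 15 × 25 × 12.00 × 4.006 × 2.998 = 5.41 × 10⁴.
175 mM / 5.41 × 10⁴ = 3.24 × 10⁻³ mM = 3.24 μM.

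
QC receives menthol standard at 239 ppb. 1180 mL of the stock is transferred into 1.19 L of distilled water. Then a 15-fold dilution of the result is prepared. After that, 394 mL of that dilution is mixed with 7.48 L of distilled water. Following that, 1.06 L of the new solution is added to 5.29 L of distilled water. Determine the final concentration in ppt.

Overall dilution factor = 2.008 × 15 × 19.98 × 5.991 = 3607.
239 ppb / 3607 = 0.0663 ppb = 66.3 ppt.

66.3 ppt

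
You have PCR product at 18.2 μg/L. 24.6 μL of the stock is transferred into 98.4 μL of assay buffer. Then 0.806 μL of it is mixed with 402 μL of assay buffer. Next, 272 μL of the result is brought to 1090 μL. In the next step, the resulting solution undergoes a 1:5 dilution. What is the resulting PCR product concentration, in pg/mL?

Overall dilution factor = 5 × 499.8 × 4.007 × 5 = 5.01 × 10⁴.
18.2 μg/L / 5.01 × 10⁴ = 3.64 × 10⁻⁴ μg/L = 0.364 pg/mL.

0.364 pg/mL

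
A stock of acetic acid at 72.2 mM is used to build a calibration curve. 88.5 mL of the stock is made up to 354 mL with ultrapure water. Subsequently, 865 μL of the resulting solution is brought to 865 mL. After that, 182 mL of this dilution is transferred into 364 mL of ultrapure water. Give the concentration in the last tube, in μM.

6.02 μM

Overall dilution factor = 4 × 1000 × 3 = 1.20 × 10⁴.
72.2 mM / 1.20 × 10⁴ = 6.02 × 10⁻³ mM = 6.02 μM.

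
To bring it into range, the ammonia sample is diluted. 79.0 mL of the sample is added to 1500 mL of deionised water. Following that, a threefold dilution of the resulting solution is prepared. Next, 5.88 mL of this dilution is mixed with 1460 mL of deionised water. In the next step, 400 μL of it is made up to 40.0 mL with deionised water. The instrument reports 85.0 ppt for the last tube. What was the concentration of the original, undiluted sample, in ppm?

Overall dilution factor = 19.99 × 3 × 249.3 × 100 = 1.49 × 10⁶.
Original = 85.0 ppt × 1.49 × 10⁶ = 1.27 × 10⁸ ppt = 127 ppm.

127 ppm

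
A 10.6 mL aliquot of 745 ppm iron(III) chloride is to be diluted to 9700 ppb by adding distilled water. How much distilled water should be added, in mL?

9700 ppb = 9.70 ppm.
V₂ = C₁V₁/C₂ = 745 × 10.6 / 9.70 = 814 mL.
Diluent to add = V₂ − V₁ = 814 − 10.6 = 804 mL.

804 mL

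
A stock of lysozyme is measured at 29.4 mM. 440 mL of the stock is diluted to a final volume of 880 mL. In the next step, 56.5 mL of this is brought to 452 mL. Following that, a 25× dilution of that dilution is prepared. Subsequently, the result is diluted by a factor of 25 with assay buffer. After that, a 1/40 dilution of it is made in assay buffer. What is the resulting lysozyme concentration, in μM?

0.0735 μM

Overall dilution factor = 2 × 8 × 25 × 25 × 40 = 4.00 × 10⁵.
29.4 mM / 4.00 × 10⁵ = 7.35 × 10⁻⁵ mM = 0.0735 μM.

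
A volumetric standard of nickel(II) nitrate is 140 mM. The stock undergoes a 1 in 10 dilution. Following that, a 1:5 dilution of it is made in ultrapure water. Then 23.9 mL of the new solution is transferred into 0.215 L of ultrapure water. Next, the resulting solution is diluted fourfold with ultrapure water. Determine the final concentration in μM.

Overall dilution factor = 10 × 5 × 9.996 × 4 = 1999.
140 mM / 1999 = 0.0700 mM = 70.0 μM.

70.0 μM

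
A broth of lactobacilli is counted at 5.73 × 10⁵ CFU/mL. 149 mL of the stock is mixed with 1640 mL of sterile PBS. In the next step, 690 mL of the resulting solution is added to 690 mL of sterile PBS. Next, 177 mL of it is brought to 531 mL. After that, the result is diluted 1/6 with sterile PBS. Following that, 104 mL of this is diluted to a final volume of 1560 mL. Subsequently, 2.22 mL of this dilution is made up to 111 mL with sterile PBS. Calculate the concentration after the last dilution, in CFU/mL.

1.77 CFU/mL

Overall dilution factor = 12.01 × 2 × 3 × 6 × 15 × 50 = 3.24 × 10⁵.
5.73 × 10⁵ CFU/mL / 3.24 × 10⁵ = 1.77 CFU/mL.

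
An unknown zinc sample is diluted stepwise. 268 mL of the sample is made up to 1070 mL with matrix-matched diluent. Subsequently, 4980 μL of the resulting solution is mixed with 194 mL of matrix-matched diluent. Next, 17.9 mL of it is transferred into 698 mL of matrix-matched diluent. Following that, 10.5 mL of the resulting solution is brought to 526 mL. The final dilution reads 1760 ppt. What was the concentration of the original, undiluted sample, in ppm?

Overall dilution factor = 3.993 × 39.96 × 39.99 × 50.10 = 3.20 × 10⁵.
Original = 1760 ppt × 3.20 × 10⁵ = 5.63 × 10⁸ ppt = 563 ppm.

563 ppm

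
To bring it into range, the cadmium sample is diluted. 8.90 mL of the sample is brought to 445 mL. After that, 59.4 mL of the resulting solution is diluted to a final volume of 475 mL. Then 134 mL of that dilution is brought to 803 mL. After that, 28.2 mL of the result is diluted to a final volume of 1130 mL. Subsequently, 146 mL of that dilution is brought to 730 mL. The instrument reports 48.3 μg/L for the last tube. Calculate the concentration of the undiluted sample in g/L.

23.2 g/L

Overall dilution factor = 50 × 7.997 × 5.993 × 40.07 × 5 = 4.80 × 10⁵.
Original = 48.3 μg/L × 4.80 × 10⁵ = 2.32 × 10⁷ μg/L = 23.2 g/L.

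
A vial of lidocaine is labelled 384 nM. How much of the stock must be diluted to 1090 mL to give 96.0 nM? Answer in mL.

V₁ = C₂V₂/C₁ = 96.0 × 1090 / 384 = 272 mL.

272 mL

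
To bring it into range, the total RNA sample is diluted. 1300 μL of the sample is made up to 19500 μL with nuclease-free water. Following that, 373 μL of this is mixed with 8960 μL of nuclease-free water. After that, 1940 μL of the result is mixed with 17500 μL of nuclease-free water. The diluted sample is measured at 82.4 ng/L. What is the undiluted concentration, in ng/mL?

Overall dilution factor = 15 × 25.02 × 10.02 = 3761.
Original = 82.4 ng/L × 3761 = 3.10 × 10⁵ ng/L = 310 ng/mL.

310 ng/mL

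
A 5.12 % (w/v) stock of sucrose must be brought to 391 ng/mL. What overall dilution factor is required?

1.31 × 10⁵

Factor = C₀/C_target = 5.12 % (w/v) / 391 ng/mL = 1.31 × 10⁵.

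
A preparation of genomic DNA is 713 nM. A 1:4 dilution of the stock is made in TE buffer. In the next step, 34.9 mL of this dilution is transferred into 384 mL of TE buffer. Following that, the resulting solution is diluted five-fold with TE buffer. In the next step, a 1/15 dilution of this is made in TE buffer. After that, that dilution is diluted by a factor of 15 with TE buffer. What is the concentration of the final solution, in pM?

Overall dilution factor = 4 × 12.00 × 5 × 15 × 15 = 5.40 × 10⁴.
713 nM / 5.40 × 10⁴ = 0.0132 nM = 13.2 pM.

13.2 pM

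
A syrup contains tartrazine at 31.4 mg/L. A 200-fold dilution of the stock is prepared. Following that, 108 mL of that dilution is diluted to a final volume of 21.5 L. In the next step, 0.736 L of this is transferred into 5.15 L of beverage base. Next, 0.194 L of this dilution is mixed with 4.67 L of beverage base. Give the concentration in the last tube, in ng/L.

Overall dilution factor = 200 × 199.1 × 7.997 × 25.07 = 7.98 × 10⁶.
31.4 mg/L / 7.98 × 10⁶ = 3.93 × 10⁻⁶ mg/L = 3.93 ng/L.

3.93 ng/L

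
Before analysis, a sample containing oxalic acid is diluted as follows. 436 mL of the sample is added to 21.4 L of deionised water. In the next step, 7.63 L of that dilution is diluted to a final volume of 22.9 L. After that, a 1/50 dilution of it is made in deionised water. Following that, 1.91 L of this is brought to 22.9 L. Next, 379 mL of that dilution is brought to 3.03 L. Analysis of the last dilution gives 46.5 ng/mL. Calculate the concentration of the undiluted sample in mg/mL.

Overall dilution factor = 50.08 × 3.001 × 50 × 11.99 × 7.995 = 7.20 × 10⁵.
Original = 46.5 ng/mL × 7.20 × 10⁵ = 3.35 × 10⁷ ng/mL = 33.5 mg/mL.

33.5 mg/mL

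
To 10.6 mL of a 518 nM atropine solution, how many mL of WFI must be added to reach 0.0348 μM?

147 mL

0.0348 μM = 34.8 nM.
V₂ = C₁V₁/C₂ = 518 × 10.6 / 34.8 = 158 mL.
Diluent to add = V₂ − V₁ = 158 − 10.6 = 147 mL.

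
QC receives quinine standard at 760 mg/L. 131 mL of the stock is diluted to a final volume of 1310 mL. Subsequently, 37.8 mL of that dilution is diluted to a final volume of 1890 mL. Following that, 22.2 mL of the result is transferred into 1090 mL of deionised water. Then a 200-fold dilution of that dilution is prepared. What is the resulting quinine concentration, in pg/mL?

152 pg/mL

Overall dilution factor = 10 × 50 × 50.10 × 200 = 5.01 × 10⁶.
760 mg/L / 5.01 × 10⁶ = 1.52 × 10⁻⁴ mg/L = 152 pg/mL.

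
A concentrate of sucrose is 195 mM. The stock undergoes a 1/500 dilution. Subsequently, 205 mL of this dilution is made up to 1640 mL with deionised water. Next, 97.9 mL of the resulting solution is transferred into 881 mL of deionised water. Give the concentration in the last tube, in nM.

Overall dilution factor = 500 × 8 × 9.999 = 4.00 × 10⁴.
195 mM / 4.00 × 10⁴ = 4.88 × 10⁻³ mM = 4880 nM.

4880 nM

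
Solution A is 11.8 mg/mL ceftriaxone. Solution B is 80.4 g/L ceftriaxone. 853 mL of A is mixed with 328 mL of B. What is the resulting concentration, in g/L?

30.9 g/L

C_B = 80.4 g/L = 80.4 mg/mL.
C_mix = (C_A·V_A + C_B·V_B)/(V_A + V_B) = (11.8×853 + 80.4×328) / 1181 = 30.9 mg/mL = 30.9 g/L.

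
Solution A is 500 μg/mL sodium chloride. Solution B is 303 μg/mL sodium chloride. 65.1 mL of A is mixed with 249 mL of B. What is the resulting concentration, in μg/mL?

C_mix = (C_A·V_A + C_B·V_B)/(V_A + V_B) = (500×65.1 + 303×249) / 314.1 = 344 μg/mL.

344 μg/mL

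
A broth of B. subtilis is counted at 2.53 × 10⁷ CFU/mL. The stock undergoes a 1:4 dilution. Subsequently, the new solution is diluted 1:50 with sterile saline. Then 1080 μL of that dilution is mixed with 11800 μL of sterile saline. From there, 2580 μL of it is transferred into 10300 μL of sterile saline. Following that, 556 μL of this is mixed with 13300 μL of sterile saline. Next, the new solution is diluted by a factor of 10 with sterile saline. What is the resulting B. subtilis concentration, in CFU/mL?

Overall dilution factor = 4 × 50 × 11.93 × 4.992 × 24.92 × 10 = 2.97 × 10⁶.
2.53 × 10⁷ CFU/mL / 2.97 × 10⁶ = 8.53 CFU/mL.

8.53 CFU/mL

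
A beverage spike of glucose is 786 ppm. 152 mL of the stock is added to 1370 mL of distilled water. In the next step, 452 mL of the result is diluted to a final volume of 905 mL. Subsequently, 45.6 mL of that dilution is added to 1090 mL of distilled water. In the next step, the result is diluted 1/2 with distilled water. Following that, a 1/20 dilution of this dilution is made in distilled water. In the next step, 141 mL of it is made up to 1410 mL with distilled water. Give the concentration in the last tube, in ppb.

3.94 ppb

Overall dilution factor = 10.01 × 2.002 × 24.90 × 2 × 20 × 10 = 2.00 × 10⁵.
786 ppm / 2.00 × 10⁵ = 3.94 × 10⁻³ ppm = 3.94 ppb.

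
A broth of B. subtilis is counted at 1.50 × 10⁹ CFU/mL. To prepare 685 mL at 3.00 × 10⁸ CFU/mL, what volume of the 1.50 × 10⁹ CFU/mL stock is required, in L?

0.137 L

V₁ = C₂V₂/C₁ = 3.00 × 10⁸ × 685 / 1.50 × 10⁹ = 137 mL = 0.137 L.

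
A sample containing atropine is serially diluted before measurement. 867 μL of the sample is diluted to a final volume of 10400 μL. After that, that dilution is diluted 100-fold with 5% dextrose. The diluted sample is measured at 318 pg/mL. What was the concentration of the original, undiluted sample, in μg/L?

Overall dilution factor = 12.00 × 100 = 1200.
Original = 318 pg/mL × 1200 = 3.81 × 10⁵ pg/mL = 381 μg/L.

381 μg/L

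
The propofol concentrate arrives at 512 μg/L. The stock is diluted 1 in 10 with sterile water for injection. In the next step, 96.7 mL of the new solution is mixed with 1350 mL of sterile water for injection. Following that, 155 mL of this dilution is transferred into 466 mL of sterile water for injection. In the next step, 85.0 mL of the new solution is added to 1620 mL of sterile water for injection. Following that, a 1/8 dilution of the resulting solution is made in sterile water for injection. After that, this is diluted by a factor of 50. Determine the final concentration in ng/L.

Overall dilution factor = 10 × 14.96 × 4.006 × 20.06 × 8 × 50 = 4.81 × 10⁶.
512 μg/L / 4.81 × 10⁶ = 1.06 × 10⁻⁴ μg/L = 0.106 ng/L.

0.106 ng/L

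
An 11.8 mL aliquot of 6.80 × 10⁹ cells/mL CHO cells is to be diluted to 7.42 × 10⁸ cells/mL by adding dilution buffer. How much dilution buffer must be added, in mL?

96.3 mL

V₂ = C₁V₁/C₂ = 6.80 × 10⁹ × 11.8 / 7.42 × 10⁸ = 108 mL.
Diluent to add = V₂ − V₁ = 108 − 11.8 = 96.3 mL.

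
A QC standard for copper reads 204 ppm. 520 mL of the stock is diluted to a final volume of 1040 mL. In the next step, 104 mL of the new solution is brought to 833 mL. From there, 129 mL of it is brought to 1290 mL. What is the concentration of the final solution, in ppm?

1.27 ppm

Overall dilution factor = 2 × 8.010 × 10 = 160.
204 ppm / 160 = 1.27 ppm.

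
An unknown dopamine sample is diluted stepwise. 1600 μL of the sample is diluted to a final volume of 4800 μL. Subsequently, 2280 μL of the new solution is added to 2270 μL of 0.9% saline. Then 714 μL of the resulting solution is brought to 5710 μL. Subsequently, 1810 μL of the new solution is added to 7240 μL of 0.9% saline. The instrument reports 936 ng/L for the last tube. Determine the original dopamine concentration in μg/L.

Overall dilution factor = 3 × 1.996 × 7.997 × 5 = 239.
Original = 936 ng/L × 239 = 2.24 × 10⁵ ng/L = 224 μg/L.

224 μg/L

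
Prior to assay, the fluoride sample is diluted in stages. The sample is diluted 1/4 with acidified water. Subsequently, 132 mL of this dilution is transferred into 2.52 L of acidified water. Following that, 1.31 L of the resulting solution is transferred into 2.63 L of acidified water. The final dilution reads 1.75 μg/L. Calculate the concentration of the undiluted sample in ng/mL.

Overall dilution factor = 4 × 20.09 × 3.008 = 242.
Original = 1.75 μg/L × 242 = 423 μg/L = 423 ng/mL.

423 ng/mL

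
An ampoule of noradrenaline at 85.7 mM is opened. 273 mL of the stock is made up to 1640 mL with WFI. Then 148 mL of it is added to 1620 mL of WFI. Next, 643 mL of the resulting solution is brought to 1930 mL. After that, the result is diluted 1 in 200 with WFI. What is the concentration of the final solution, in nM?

Overall dilution factor = 6.007 × 11.95 × 3.002 × 200 = 4.31 × 10⁴.
85.7 mM / 4.31 × 10⁴ = 1.99 × 10⁻³ mM = 1990 nM.

1990 nM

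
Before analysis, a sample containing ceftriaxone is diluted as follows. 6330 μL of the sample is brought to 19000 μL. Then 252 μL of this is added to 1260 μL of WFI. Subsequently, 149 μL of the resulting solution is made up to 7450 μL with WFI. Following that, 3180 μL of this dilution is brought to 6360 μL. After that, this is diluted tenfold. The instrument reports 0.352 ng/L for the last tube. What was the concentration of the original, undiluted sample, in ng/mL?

6.34 ng/mL

Overall dilution factor = 3.002 × 6 × 50 × 2 × 10 = 1.80 × 10⁴.
Original = 0.352 ng/L × 1.80 × 10⁴ = 6339 ng/L = 6.34 ng/mL.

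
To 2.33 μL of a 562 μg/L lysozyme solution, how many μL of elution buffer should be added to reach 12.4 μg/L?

103 μL

V₂ = C₁V₁/C₂ = 562 × 2.33 / 12.4 = 106 μL.
Diluent to add = V₂ − V₁ = 106 − 2.33 = 103 μL.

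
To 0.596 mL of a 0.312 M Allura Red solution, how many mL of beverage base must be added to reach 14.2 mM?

14.2 mM = 0.0142 M.
V₂ = C₁V₁/C₂ = 0.312 × 0.596 / 0.0142 = 13.1 mL.
Diluent to add = V₂ − V₁ = 13.1 − 0.596 = 12.5 mL.

12.5 mL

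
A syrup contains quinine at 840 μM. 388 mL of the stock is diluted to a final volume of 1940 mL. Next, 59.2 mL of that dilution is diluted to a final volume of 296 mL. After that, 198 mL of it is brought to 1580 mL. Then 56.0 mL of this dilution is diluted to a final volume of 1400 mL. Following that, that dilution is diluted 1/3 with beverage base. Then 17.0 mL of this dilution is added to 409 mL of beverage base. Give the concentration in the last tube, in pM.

2240 pM

Overall dilution factor = 5 × 5 × 7.980 × 25 × 3 × 25.06 = 3.75 × 10⁵.
840 μM / 3.75 × 10⁵ = 2.24 × 10⁻³ μM = 2240 pM.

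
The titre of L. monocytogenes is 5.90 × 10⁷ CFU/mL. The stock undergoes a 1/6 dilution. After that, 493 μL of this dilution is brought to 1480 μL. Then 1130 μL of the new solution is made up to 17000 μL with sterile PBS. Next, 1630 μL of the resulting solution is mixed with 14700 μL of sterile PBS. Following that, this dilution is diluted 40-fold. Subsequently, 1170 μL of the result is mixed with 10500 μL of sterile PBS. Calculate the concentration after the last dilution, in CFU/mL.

Overall dilution factor = 6 × 3.002 × 15.04 × 10.02 × 40 × 9.974 = 1.08 × 10⁶.
5.90 × 10⁷ CFU/mL / 1.08 × 10⁶ = 54.5 CFU/mL.

54.5 CFU/mL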